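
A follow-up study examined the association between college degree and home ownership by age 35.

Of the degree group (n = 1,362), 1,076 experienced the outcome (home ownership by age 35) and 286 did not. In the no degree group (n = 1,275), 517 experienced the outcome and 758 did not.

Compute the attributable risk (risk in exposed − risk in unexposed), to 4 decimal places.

From the description: a = 1076, b = 286, c = 517, d = 758.
Risk in exposed = 1076/1362 = 0.790015; risk in unexposed = 517/1275 = 0.405490.
Risk difference = 0.790015 − 0.405490 = 0.384524

0.3845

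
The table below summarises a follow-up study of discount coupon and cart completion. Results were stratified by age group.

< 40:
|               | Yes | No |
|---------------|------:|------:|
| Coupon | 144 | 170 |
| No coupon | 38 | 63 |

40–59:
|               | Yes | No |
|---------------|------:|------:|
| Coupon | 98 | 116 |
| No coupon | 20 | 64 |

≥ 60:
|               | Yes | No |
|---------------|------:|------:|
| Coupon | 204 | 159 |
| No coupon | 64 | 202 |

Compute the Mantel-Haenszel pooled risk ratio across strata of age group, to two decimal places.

1.86

RR_MH = Σ(aᵢ·n₀ᵢ/nᵢ) / Σ(cᵢ·n₁ᵢ/nᵢ), with n₁ᵢ = aᵢ+bᵢ (exposed), n₀ᵢ = cᵢ+dᵢ (unexposed), nᵢ = n₁ᵢ+n₀ᵢ.
Stratum 1 (< 40): n₁ = 314, n₀ = 101, n = 415; a·n₀/n = 144·101/415 = 35.0458; c·n₁/n = 38·314/415 = 28.7518
Stratum 2 (40–59): n₁ = 214, n₀ = 84, n = 298; a·n₀/n = 98·84/298 = 27.6242; c·n₁/n = 20·214/298 = 14.3624
Stratum 3 (≥ 60): n₁ = 363, n₀ = 266, n = 629; a·n₀/n = 204·266/629 = 86.2703; c·n₁/n = 64·363/629 = 36.9348
RR_MH = (35.0458 + 27.6242 + 86.2703) / (28.7518 + 14.3624 + 36.9348) = 148.9402 / 80.0490 = 1.86061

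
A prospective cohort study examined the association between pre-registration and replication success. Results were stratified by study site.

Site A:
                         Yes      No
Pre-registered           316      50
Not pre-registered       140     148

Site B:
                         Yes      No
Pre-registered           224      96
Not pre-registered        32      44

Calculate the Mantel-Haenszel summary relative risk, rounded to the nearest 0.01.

1.75

RR_MH = Σ(aᵢ·n₀ᵢ/nᵢ) / Σ(cᵢ·n₁ᵢ/nᵢ), with n₁ᵢ = aᵢ+bᵢ (exposed), n₀ᵢ = cᵢ+dᵢ (unexposed), nᵢ = n₁ᵢ+n₀ᵢ.
Stratum 1 (Site A): n₁ = 366, n₀ = 288, n = 654; a·n₀/n = 316·288/654 = 139.1560; c·n₁/n = 140·366/654 = 78.3486
Stratum 2 (Site B): n₁ = 320, n₀ = 76, n = 396; a·n₀/n = 224·76/396 = 42.9899; c·n₁/n = 32·320/396 = 25.8586
RR_MH = (139.1560 + 42.9899) / (78.3486 + 25.8586) = 182.1459 / 104.2072 = 1.74792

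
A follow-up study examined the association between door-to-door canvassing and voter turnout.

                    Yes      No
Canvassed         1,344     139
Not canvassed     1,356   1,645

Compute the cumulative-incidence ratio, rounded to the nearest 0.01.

Cells: a = 1344, b = 139, c = 1356, d = 1645.
Risk in exposed = 1344/1483 = 0.90627; risk in unexposed = 1356/3001 = 0.45185.
RR = 0.90627 / 0.45185 = 2.00569
The risk among the exposed is 2.01 times that among the unexposed.

2.01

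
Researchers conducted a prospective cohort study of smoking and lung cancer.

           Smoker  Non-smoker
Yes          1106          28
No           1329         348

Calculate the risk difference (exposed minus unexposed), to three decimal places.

Reading the table with exposure as columns: a = 1106 (Smoker, case), b = 1329 (Smoker, non-case), c = 28 (Non-smoker, case), d = 348.
Risk in exposed = 1106/2435 = 0.454209; risk in unexposed = 28/376 = 0.074468.
Risk difference = 0.454209 − 0.074468 = 0.379741

0.380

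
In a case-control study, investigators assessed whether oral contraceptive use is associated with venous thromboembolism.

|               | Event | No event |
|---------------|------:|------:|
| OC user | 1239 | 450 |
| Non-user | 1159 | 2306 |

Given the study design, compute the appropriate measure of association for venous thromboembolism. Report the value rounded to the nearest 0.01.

Cells: a = 1239, b = 450, c = 1159, d = 2306.
This is a case-control study: participants were sampled on outcome status, so risks in the source population cannot be estimated directly — relative risk is not valid here. The odds ratio is the appropriate measure.
OR = (a·d)/(b·c) = (1239 × 2306) / (450 × 1159) = 2857134 / 521550 = 5.47816

5.48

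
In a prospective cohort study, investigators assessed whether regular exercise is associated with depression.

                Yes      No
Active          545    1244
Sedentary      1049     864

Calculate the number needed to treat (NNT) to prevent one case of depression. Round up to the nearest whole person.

Risk in treated group = 545/1789 = 0.30464; risk in control = 1049/1913 = 0.54835.
Absolute risk reduction = 0.54835 − 0.30464 = 0.24371
NNT = 1 / ARR = 1 / 0.24371 = 4.103 → round up → 5

5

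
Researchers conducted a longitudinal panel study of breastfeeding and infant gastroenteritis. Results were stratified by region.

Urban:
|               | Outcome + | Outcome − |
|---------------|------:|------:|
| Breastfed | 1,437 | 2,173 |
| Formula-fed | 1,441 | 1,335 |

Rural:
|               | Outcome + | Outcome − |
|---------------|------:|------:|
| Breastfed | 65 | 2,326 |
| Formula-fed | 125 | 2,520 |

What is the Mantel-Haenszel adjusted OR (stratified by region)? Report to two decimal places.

0.61

OR_MH = Σ(aᵢdᵢ/nᵢ) / Σ(bᵢcᵢ/nᵢ), where nᵢ is the stratum total.
Stratum 1 (Urban): n = 6386; a·d/n = 1437·1335/6386 = 300.4064; b·c/n = 2173·1441/6386 = 490.3371
Stratum 2 (Rural): n = 5036; a·d/n = 65·2520/5036 = 32.5258; b·c/n = 2326·125/5036 = 57.7343
OR_MH = (300.4064 + 32.5258) / (490.3371 + 57.7343) = 332.9322 / 548.0715 = 0.60746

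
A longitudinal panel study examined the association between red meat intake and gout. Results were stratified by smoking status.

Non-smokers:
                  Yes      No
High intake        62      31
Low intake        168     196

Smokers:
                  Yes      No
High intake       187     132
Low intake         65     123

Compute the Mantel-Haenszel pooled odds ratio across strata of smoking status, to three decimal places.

OR_MH = Σ(aᵢdᵢ/nᵢ) / Σ(bᵢcᵢ/nᵢ), where nᵢ is the stratum total.
Stratum 1 (Non-smokers): n = 457; a·d/n = 62·196/457 = 26.5908; b·c/n = 31·168/457 = 11.3961
Stratum 2 (Smokers): n = 507; a·d/n = 187·123/507 = 45.3669; b·c/n = 132·65/507 = 16.9231
OR_MH = (26.5908 + 45.3669) / (11.3961 + 16.9231) = 71.9577 / 28.3191 = 2.54096

2.541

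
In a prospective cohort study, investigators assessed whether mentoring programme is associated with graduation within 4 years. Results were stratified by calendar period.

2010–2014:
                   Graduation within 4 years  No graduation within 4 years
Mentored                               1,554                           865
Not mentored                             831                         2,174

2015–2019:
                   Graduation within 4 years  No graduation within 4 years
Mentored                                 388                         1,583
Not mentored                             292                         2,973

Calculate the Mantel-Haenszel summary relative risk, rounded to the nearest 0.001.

RR_MH = Σ(aᵢ·n₀ᵢ/nᵢ) / Σ(cᵢ·n₁ᵢ/nᵢ), with n₁ᵢ = aᵢ+bᵢ (exposed), n₀ᵢ = cᵢ+dᵢ (unexposed), nᵢ = n₁ᵢ+n₀ᵢ.
Stratum 1 (2010–2014): n₁ = 2419, n₀ = 3005, n = 5424; a·n₀/n = 1554·3005/5424 = 860.9458; c·n₁/n = 831·2419/5424 = 370.6101
Stratum 2 (2015–2019): n₁ = 1971, n₀ = 3265, n = 5236; a·n₀/n = 388·3265/5236 = 241.9442; c·n₁/n = 292·1971/5236 = 109.9183
RR_MH = (860.9458 + 241.9442) / (370.6101 + 109.9183) = 1102.8900 / 480.5283 = 2.29516

2.295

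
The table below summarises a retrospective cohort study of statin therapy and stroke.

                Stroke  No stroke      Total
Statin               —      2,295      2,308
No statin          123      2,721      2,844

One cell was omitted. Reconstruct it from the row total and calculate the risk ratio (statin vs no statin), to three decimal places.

The missing cell is in the exposed row: 2308 − 2295 = 13.
So a = 13, b = 2295, c = 123, d = 2721.
RR = [a/(a+b)] / [c/(c+d)] = (13/2308) / (123/2844) = 0.00563/0.04325 = 0.13024

0.130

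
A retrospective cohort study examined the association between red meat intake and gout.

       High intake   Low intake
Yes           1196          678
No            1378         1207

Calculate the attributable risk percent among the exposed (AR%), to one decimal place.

22.6

Reading the table with exposure as columns: a = 1196 (High intake, case), b = 1378 (High intake, non-case), c = 678 (Low intake, case), d = 1207.
Risk in exposed = 1196/2574 = 0.46465; risk in unexposed = 678/1885 = 0.35968.
RR = 0.46465/0.35968 = 1.29183
AR% = (RR − 1)/RR × 100 = (1.29183 − 1)/1.29183 × 100 = 22.5902%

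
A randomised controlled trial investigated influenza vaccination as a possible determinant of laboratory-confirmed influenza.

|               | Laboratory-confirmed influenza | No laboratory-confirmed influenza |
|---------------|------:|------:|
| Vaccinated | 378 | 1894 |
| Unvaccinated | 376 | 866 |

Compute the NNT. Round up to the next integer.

8

Risk in treated group = 378/2272 = 0.16637; risk in control = 376/1242 = 0.30274.
Absolute risk reduction = 0.30274 − 0.16637 = 0.13636
NNT = 1 / ARR = 1 / 0.13636 = 7.333 → round up → 8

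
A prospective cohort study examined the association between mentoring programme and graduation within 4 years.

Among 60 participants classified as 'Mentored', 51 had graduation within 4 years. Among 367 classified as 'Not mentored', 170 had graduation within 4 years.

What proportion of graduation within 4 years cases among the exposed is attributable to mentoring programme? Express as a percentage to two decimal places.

From the description: a = 51, b = 9, c = 170, d = 197.
Risk in exposed = 51/60 = 0.85000; risk in unexposed = 170/367 = 0.46322.
RR = 0.85000/0.46322 = 1.83500
AR% = (RR − 1)/RR × 100 = (1.83500 − 1)/1.83500 × 100 = 45.5041%

45.50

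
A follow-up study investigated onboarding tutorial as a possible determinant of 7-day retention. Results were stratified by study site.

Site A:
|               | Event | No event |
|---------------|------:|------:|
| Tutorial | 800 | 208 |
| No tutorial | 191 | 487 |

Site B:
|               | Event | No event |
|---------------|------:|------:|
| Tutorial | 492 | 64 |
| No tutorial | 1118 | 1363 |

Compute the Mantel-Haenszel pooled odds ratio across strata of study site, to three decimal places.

OR_MH = Σ(aᵢdᵢ/nᵢ) / Σ(bᵢcᵢ/nᵢ), where nᵢ is the stratum total.
Stratum 1 (Site A): n = 1686; a·d/n = 800·487/1686 = 231.0795; b·c/n = 208·191/1686 = 23.5635
Stratum 2 (Site B): n = 3037; a·d/n = 492·1363/3037 = 220.8087; b·c/n = 64·1118/3037 = 23.5601
OR_MH = (231.0795 + 220.8087) / (23.5635 + 23.5601) = 451.8882 / 47.1236 = 9.58943

9.589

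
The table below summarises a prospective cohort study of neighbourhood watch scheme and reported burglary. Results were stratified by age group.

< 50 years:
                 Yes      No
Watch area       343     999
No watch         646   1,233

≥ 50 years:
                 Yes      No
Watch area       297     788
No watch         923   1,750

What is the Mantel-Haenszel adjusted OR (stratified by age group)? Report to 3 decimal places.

OR_MH = Σ(aᵢdᵢ/nᵢ) / Σ(bᵢcᵢ/nᵢ), where nᵢ is the stratum total.
Stratum 1 (< 50 years): n = 3221; a·d/n = 343·1233/3221 = 131.3005; b·c/n = 999·646/3221 = 200.3583
Stratum 2 (≥ 50 years): n = 3758; a·d/n = 297·1750/3758 = 138.3049; b·c/n = 788·923/3758 = 193.5402
OR_MH = (131.3005 + 138.3049) / (200.3583 + 193.5402) = 269.6055 / 393.8985 = 0.68445

0.684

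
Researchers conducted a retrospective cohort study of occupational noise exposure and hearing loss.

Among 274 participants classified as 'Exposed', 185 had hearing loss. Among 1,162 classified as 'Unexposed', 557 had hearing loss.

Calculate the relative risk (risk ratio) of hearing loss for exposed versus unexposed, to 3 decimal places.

From the description: a = 185, b = 89, c = 557, d = 605.
Risk in exposed = 185/274 = 0.67518; risk in unexposed = 557/1162 = 0.47935.
RR = 0.67518 / 0.47935 = 1.40855
The risk among the exposed is 1.41 times that among the unexposed.

1.409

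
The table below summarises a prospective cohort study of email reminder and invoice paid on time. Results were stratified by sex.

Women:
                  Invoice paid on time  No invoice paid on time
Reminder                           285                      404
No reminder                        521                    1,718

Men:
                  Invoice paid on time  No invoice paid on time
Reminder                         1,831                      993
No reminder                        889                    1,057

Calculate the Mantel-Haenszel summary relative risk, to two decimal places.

1.49

RR_MH = Σ(aᵢ·n₀ᵢ/nᵢ) / Σ(cᵢ·n₁ᵢ/nᵢ), with n₁ᵢ = aᵢ+bᵢ (exposed), n₀ᵢ = cᵢ+dᵢ (unexposed), nᵢ = n₁ᵢ+n₀ᵢ.
Stratum 1 (Women): n₁ = 689, n₀ = 2239, n = 2928; a·n₀/n = 285·2239/2928 = 217.9355; c·n₁/n = 521·689/2928 = 122.5987
Stratum 2 (Men): n₁ = 2824, n₀ = 1946, n = 4770; a·n₀/n = 1831·1946/4770 = 746.9866; c·n₁/n = 889·2824/4770 = 526.3178
RR_MH = (217.9355 + 746.9866) / (122.5987 + 526.3178) = 964.9220 / 648.9165 = 1.48697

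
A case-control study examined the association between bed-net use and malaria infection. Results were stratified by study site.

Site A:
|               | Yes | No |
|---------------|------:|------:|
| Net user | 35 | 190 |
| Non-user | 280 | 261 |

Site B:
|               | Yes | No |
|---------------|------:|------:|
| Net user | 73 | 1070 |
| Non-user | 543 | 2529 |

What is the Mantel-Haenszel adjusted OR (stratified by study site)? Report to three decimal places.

0.269

OR_MH = Σ(aᵢdᵢ/nᵢ) / Σ(bᵢcᵢ/nᵢ), where nᵢ is the stratum total.
Stratum 1 (Site A): n = 766; a·d/n = 35·261/766 = 11.9256; b·c/n = 190·280/766 = 69.4517
Stratum 2 (Site B): n = 4215; a·d/n = 73·2529/4215 = 43.8000; b·c/n = 1070·543/4215 = 137.8434
OR_MH = (11.9256 + 43.8000) / (69.4517 + 137.8434) = 55.7256 / 207.2951 = 0.26882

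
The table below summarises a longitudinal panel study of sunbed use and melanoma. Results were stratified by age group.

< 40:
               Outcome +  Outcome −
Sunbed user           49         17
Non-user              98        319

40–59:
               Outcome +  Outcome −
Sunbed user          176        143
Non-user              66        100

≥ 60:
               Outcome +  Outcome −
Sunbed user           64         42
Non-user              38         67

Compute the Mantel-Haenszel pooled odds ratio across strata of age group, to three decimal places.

OR_MH = Σ(aᵢdᵢ/nᵢ) / Σ(bᵢcᵢ/nᵢ), where nᵢ is the stratum total.
Stratum 1 (< 40): n = 483; a·d/n = 49·319/483 = 32.3623; b·c/n = 17·98/483 = 3.4493
Stratum 2 (40–59): n = 485; a·d/n = 176·100/485 = 36.2887; b·c/n = 143·66/485 = 19.4598
Stratum 3 (≥ 60): n = 211; a·d/n = 64·67/211 = 20.3223; b·c/n = 42·38/211 = 7.5640
OR_MH = (32.3623 + 36.2887 + 20.3223) / (3.4493 + 19.4598 + 7.5640) = 88.9733 / 30.4731 = 2.91974

2.920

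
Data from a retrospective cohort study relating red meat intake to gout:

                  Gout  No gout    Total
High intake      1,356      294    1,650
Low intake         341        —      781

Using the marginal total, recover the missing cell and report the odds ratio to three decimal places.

5.951

The missing cell is in the unexposed row: 781 − 341 = 440.
So a = 1356, b = 294, c = 341, d = 440.
OR = (a·d)/(b·c) = (1356 × 440) / (294 × 341) = 596640 / 100254 = 5.95128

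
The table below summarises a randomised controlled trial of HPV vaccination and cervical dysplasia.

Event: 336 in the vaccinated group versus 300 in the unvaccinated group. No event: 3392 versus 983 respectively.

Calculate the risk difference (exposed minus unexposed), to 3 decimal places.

-0.144

From the description: a = 336, b = 3392, c = 300, d = 983.
Risk in exposed = 336/3728 = 0.090129; risk in unexposed = 300/1283 = 0.233827.
Risk difference = 0.090129 − 0.233827 = -0.143698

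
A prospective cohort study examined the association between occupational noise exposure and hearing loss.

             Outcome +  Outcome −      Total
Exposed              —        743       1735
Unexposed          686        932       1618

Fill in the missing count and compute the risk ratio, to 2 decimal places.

The missing cell is in the exposed row: 1735 − 743 = 992.
So a = 992, b = 743, c = 686, d = 932.
RR = [a/(a+b)] / [c/(c+d)] = (992/1735) / (686/1618) = 0.57176/0.42398 = 1.34855

1.35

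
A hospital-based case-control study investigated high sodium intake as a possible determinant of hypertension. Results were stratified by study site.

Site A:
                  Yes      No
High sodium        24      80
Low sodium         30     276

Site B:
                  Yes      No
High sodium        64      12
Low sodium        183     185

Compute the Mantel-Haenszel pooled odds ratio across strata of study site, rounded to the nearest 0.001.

3.965

OR_MH = Σ(aᵢdᵢ/nᵢ) / Σ(bᵢcᵢ/nᵢ), where nᵢ is the stratum total.
Stratum 1 (Site A): n = 410; a·d/n = 24·276/410 = 16.1561; b·c/n = 80·30/410 = 5.8537
Stratum 2 (Site B): n = 444; a·d/n = 64·185/444 = 26.6667; b·c/n = 12·183/444 = 4.9459
OR_MH = (16.1561 + 26.6667) / (5.8537 + 4.9459) = 42.8228 / 10.7996 = 3.96522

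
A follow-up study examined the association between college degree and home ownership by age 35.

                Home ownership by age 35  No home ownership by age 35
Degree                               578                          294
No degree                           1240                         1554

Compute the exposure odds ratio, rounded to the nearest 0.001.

Cells: a = 578, b = 294, c = 1240, d = 1554.
OR = (a·d)/(b·c) = (578 × 1554) / (294 × 1240) = 898212 / 364560 = 2.46382
The odds of home ownership by age 35 are about 2.46 times as high in the degree group.

2.464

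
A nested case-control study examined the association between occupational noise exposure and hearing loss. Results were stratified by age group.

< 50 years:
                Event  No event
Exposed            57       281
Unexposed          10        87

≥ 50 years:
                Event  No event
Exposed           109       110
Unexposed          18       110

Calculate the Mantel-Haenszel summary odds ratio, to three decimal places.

3.777

OR_MH = Σ(aᵢdᵢ/nᵢ) / Σ(bᵢcᵢ/nᵢ), where nᵢ is the stratum total.
Stratum 1 (< 50 years): n = 435; a·d/n = 57·87/435 = 11.4000; b·c/n = 281·10/435 = 6.4598
Stratum 2 (≥ 50 years): n = 347; a·d/n = 109·110/347 = 34.5533; b·c/n = 110·18/347 = 5.7061
OR_MH = (11.4000 + 34.5533) / (6.4598 + 5.7061) = 45.9533 / 12.1658 = 3.77725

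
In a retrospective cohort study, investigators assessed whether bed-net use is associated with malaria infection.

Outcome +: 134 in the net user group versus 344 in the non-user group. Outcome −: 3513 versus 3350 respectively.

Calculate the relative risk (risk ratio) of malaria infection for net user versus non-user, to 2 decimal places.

From the description: a = 134, b = 3513, c = 344, d = 3350.
Risk in exposed = 134/3647 = 0.03674; risk in unexposed = 344/3694 = 0.09312.
RR = 0.03674 / 0.09312 = 0.39455
The risk is 61% lower among the exposed than among the unexposed.

0.39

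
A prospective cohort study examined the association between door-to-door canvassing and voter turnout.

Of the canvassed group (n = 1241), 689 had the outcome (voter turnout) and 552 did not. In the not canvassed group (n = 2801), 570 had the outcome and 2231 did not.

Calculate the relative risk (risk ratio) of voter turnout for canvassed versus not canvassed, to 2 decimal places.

From the description: a = 689, b = 552, c = 570, d = 2231.
Risk in exposed = 689/1241 = 0.55520; risk in unexposed = 570/2801 = 0.20350.
RR = 0.55520 / 0.20350 = 2.72826
The risk among the exposed is 2.73 times that among the unexposed.

2.73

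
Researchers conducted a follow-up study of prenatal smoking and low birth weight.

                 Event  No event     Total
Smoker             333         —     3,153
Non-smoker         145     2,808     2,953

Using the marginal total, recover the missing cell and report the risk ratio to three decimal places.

The missing cell is in the exposed row: 3153 − 333 = 2820.
So a = 333, b = 2820, c = 145, d = 2808.
RR = [a/(a+b)] / [c/(c+d)] = (333/3153) / (145/2953) = 0.10561/0.04910 = 2.15088

2.151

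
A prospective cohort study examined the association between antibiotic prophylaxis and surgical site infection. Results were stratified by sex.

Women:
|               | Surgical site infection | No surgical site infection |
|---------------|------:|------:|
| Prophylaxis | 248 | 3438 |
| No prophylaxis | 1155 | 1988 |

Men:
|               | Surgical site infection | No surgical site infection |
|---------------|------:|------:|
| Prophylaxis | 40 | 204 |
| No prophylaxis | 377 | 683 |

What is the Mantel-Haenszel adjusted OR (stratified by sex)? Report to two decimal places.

0.15

OR_MH = Σ(aᵢdᵢ/nᵢ) / Σ(bᵢcᵢ/nᵢ), where nᵢ is the stratum total.
Stratum 1 (Women): n = 6829; a·d/n = 248·1988/6829 = 72.1956; b·c/n = 3438·1155/6829 = 581.4746
Stratum 2 (Men): n = 1304; a·d/n = 40·683/1304 = 20.9509; b·c/n = 204·377/1304 = 58.9785
OR_MH = (72.1956 + 20.9509) / (581.4746 + 58.9785) = 93.1466 / 640.4531 = 0.14544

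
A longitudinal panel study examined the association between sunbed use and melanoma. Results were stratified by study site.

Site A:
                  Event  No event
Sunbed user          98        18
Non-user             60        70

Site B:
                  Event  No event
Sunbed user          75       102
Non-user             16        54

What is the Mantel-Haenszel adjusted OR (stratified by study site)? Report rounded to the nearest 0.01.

4.03

OR_MH = Σ(aᵢdᵢ/nᵢ) / Σ(bᵢcᵢ/nᵢ), where nᵢ is the stratum total.
Stratum 1 (Site A): n = 246; a·d/n = 98·70/246 = 27.8862; b·c/n = 18·60/246 = 4.3902
Stratum 2 (Site B): n = 247; a·d/n = 75·54/247 = 16.3968; b·c/n = 102·16/247 = 6.6073
OR_MH = (27.8862 + 16.3968) / (4.3902 + 6.6073) = 44.2829 / 10.9975 = 4.02663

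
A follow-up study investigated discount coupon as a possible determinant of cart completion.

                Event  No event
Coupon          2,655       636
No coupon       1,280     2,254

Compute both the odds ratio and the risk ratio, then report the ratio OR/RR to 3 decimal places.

3.300

Cells: a = 2655, b = 636, c = 1280, d = 2254.
OR = (2655·2254)/(636·1280) = 5984370/814080 = 7.35108
Risk in exposed = 2655/3291 = 0.80675; risk in unexposed = 1280/3534 = 0.36220; RR = 2.22737
OR/RR = 7.35108 / 2.22737 = 3.30034
The outcome is not rare, so the OR lies further from 1 than the RR.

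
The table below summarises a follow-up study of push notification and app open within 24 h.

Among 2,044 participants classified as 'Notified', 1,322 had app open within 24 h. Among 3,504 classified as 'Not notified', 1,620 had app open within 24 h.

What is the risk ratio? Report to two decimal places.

From the description: a = 1322, b = 722, c = 1620, d = 1884.
Risk in exposed = 1322/2044 = 0.64677; risk in unexposed = 1620/3504 = 0.46233.
RR = 0.64677 / 0.46233 = 1.39894
The risk among the exposed is 1.40 times that among the unexposed.

1.40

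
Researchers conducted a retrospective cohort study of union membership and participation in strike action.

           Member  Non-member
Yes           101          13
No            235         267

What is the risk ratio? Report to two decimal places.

Reading the table with exposure as columns: a = 101 (Member, case), b = 235 (Member, non-case), c = 13 (Non-member, case), d = 267.
Risk in exposed = 101/336 = 0.30060; risk in unexposed = 13/280 = 0.04643.
RR = 0.30060 / 0.04643 = 6.47436
The risk among the exposed is 6.47 times that among the unexposed.

6.47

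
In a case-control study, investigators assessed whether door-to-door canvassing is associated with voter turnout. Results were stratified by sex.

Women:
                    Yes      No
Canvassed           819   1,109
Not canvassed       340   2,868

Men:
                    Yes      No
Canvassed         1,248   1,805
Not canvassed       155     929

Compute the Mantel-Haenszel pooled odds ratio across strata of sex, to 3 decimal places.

OR_MH = Σ(aᵢdᵢ/nᵢ) / Σ(bᵢcᵢ/nᵢ), where nᵢ is the stratum total.
Stratum 1 (Women): n = 5136; a·d/n = 819·2868/5136 = 457.3388; b·c/n = 1109·340/5136 = 73.4151
Stratum 2 (Men): n = 4137; a·d/n = 1248·929/4137 = 280.2495; b·c/n = 1805·155/4137 = 67.6275
OR_MH = (457.3388 + 280.2495) / (73.4151 + 67.6275) = 737.5882 / 141.0426 = 5.22954

5.230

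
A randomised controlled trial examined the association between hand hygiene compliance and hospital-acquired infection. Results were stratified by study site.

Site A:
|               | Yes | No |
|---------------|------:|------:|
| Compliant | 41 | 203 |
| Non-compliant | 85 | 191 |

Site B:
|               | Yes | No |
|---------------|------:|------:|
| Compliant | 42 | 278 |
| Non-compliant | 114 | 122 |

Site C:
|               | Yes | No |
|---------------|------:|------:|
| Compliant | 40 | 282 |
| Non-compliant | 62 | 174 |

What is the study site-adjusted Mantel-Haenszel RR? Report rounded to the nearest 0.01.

0.40

RR_MH = Σ(aᵢ·n₀ᵢ/nᵢ) / Σ(cᵢ·n₁ᵢ/nᵢ), with n₁ᵢ = aᵢ+bᵢ (exposed), n₀ᵢ = cᵢ+dᵢ (unexposed), nᵢ = n₁ᵢ+n₀ᵢ.
Stratum 1 (Site A): n₁ = 244, n₀ = 276, n = 520; a·n₀/n = 41·276/520 = 21.7615; c·n₁/n = 85·244/520 = 39.8846
Stratum 2 (Site B): n₁ = 320, n₀ = 236, n = 556; a·n₀/n = 42·236/556 = 17.8273; c·n₁/n = 114·320/556 = 65.6115
Stratum 3 (Site C): n₁ = 322, n₀ = 236, n = 558; a·n₀/n = 40·236/558 = 16.9176; c·n₁/n = 62·322/558 = 35.7778
RR_MH = (21.7615 + 17.8273 + 16.9176) / (39.8846 + 65.6115 + 35.7778) = 56.5064 / 141.2739 = 0.39998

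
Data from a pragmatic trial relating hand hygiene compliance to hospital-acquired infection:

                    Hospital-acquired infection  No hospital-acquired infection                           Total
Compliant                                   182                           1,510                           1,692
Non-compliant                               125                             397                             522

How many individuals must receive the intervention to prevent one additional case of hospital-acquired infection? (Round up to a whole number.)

Risk in treated group = 182/1692 = 0.10757; risk in control = 125/522 = 0.23946.
Absolute risk reduction = 0.23946 − 0.10757 = 0.13190
NNT = 1 / ARR = 1 / 0.13190 = 7.582 → round up → 8

8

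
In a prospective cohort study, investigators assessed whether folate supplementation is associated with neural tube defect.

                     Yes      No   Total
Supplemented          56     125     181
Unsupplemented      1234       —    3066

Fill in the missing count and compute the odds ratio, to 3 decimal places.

The missing cell is in the unexposed row: 3066 − 1234 = 1832.
So a = 56, b = 125, c = 1234, d = 1832.
OR = (a·d)/(b·c) = (56 × 1832) / (125 × 1234) = 102592 / 154250 = 0.66510

0.665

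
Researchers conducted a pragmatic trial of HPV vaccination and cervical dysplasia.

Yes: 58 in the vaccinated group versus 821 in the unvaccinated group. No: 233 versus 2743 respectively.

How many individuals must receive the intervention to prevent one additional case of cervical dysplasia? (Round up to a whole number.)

33

Risk in treated group = 58/291 = 0.19931; risk in control = 821/3564 = 0.23036.
Absolute risk reduction = 0.23036 − 0.19931 = 0.03105
NNT = 1 / ARR = 1 / 0.03105 = 32.210 → round up → 33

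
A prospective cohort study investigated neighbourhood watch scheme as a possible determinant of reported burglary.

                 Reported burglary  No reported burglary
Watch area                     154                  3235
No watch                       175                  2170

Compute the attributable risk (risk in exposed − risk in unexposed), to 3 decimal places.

Cells: a = 154, b = 3235, c = 175, d = 2170.
Risk in exposed = 154/3389 = 0.045441; risk in unexposed = 175/2345 = 0.074627.
Risk difference = 0.045441 − 0.074627 = -0.029186

-0.029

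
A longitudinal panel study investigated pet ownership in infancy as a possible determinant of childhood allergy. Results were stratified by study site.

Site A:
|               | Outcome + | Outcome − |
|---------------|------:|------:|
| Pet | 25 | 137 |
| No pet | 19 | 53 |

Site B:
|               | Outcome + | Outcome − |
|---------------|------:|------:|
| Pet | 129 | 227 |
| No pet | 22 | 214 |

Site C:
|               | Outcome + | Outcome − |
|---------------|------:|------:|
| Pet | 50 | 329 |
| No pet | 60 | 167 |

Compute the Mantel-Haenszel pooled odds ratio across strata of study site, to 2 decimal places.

1.27

OR_MH = Σ(aᵢdᵢ/nᵢ) / Σ(bᵢcᵢ/nᵢ), where nᵢ is the stratum total.
Stratum 1 (Site A): n = 234; a·d/n = 25·53/234 = 5.6624; b·c/n = 137·19/234 = 11.1239
Stratum 2 (Site B): n = 592; a·d/n = 129·214/592 = 46.6318; b·c/n = 227·22/592 = 8.4358
Stratum 3 (Site C): n = 606; a·d/n = 50·167/606 = 13.7789; b·c/n = 329·60/606 = 32.5743
OR_MH = (5.6624 + 46.6318 + 13.7789) / (11.1239 + 8.4358 + 32.5743) = 66.0730 / 52.1340 = 1.26737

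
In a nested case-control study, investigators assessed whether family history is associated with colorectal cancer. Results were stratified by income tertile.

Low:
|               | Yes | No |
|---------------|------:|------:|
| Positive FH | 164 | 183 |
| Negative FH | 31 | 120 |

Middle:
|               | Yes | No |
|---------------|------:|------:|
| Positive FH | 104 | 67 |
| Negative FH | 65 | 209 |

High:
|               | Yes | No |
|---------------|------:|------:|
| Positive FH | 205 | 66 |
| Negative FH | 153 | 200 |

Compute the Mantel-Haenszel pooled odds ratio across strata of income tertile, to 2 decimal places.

4.12

OR_MH = Σ(aᵢdᵢ/nᵢ) / Σ(bᵢcᵢ/nᵢ), where nᵢ is the stratum total.
Stratum 1 (Low): n = 498; a·d/n = 164·120/498 = 39.5181; b·c/n = 183·31/498 = 11.3916
Stratum 2 (Middle): n = 445; a·d/n = 104·209/445 = 48.8449; b·c/n = 67·65/445 = 9.7865
Stratum 3 (High): n = 624; a·d/n = 205·200/624 = 65.7051; b·c/n = 66·153/624 = 16.1827
OR_MH = (39.5181 + 48.8449 + 65.7051) / (11.3916 + 9.7865 + 16.1827) = 154.0681 / 37.3608 = 4.12379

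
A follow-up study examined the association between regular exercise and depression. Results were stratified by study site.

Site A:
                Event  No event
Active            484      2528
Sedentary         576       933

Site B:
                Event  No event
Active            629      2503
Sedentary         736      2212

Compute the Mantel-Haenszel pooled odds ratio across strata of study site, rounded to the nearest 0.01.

OR_MH = Σ(aᵢdᵢ/nᵢ) / Σ(bᵢcᵢ/nᵢ), where nᵢ is the stratum total.
Stratum 1 (Site A): n = 4521; a·d/n = 484·933/4521 = 99.8832; b·c/n = 2528·576/4521 = 322.0810
Stratum 2 (Site B): n = 6080; a·d/n = 629·2212/6080 = 228.8401; b·c/n = 2503·736/6080 = 302.9947
OR_MH = (99.8832 + 228.8401) / (322.0810 + 302.9947) = 328.7233 / 625.0757 = 0.52589

0.53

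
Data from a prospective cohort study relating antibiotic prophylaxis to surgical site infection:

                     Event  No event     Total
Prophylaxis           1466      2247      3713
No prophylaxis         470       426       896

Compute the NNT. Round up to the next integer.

8

Risk in treated group = 1466/3713 = 0.39483; risk in control = 470/896 = 0.52455.
Absolute risk reduction = 0.52455 − 0.39483 = 0.12972
NNT = 1 / ARR = 1 / 0.12972 = 7.709 → round up → 8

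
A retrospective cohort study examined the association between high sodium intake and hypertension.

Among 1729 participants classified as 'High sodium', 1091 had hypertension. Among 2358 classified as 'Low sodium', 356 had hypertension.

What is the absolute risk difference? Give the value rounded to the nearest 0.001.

From the description: a = 1091, b = 638, c = 356, d = 2002.
Risk in exposed = 1091/1729 = 0.631001; risk in unexposed = 356/2358 = 0.150975.
Risk difference = 0.631001 − 0.150975 = 0.480025

0.480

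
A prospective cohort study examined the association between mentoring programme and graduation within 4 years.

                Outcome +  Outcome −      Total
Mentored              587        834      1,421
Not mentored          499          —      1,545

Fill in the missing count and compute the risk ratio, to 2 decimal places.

1.28

The missing cell is in the unexposed row: 1545 − 499 = 1046.
So a = 587, b = 834, c = 499, d = 1046.
RR = [a/(a+b)] / [c/(c+d)] = (587/1421) / (499/1545) = 0.41309/0.32298 = 1.27900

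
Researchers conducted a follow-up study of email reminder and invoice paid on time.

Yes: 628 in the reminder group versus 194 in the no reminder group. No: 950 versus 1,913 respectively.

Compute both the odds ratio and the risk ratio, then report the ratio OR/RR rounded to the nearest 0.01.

From the description: a = 628, b = 950, c = 194, d = 1913.
OR = (628·1913)/(950·194) = 1201364/184300 = 6.51852
Risk in exposed = 628/1578 = 0.39797; risk in unexposed = 194/2107 = 0.09207; RR = 4.32231
OR/RR = 6.51852 / 4.32231 = 1.50811
The outcome is not rare, so the OR lies further from 1 than the RR.

1.51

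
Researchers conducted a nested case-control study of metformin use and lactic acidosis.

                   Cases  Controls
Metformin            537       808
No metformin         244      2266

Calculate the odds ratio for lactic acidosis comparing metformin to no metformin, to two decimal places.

Cells: a = 537, b = 808, c = 244, d = 2266.
OR = (a·d)/(b·c) = (537 × 2266) / (808 × 244) = 1216842 / 197152 = 6.17210
The odds of lactic acidosis are about 6.17 times as high in the metformin group.

6.17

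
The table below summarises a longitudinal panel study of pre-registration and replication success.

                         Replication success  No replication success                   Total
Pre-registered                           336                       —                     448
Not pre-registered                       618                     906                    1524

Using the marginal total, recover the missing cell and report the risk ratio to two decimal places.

The missing cell is in the exposed row: 448 − 336 = 112.
So a = 336, b = 112, c = 618, d = 906.
RR = [a/(a+b)] / [c/(c+d)] = (336/448) / (618/1524) = 0.75000/0.40551 = 1.84951

1.85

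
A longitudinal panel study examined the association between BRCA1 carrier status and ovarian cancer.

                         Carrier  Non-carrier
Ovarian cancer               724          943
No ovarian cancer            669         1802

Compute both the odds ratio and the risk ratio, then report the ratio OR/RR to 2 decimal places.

1.37

Reading the table with exposure as columns: a = 724 (Carrier, case), b = 669 (Carrier, non-case), c = 943 (Non-carrier, case), d = 1802.
OR = (724·1802)/(669·943) = 1304648/630867 = 2.06802
Risk in exposed = 724/1393 = 0.51974; risk in unexposed = 943/2745 = 0.34353; RR = 1.51293
OR/RR = 2.06802 / 1.51293 = 1.36690
The outcome is not rare, so the OR lies further from 1 than the RR.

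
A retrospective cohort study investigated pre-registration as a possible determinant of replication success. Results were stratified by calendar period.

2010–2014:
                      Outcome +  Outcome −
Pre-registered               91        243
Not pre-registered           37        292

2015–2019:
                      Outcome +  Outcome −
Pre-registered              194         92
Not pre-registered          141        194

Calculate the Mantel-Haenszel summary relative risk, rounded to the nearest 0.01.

RR_MH = Σ(aᵢ·n₀ᵢ/nᵢ) / Σ(cᵢ·n₁ᵢ/nᵢ), with n₁ᵢ = aᵢ+bᵢ (exposed), n₀ᵢ = cᵢ+dᵢ (unexposed), nᵢ = n₁ᵢ+n₀ᵢ.
Stratum 1 (2010–2014): n₁ = 334, n₀ = 329, n = 663; a·n₀/n = 91·329/663 = 45.1569; c·n₁/n = 37·334/663 = 18.6395
Stratum 2 (2015–2019): n₁ = 286, n₀ = 335, n = 621; a·n₀/n = 194·335/621 = 104.6538; c·n₁/n = 141·286/621 = 64.9372
RR_MH = (45.1569 + 104.6538) / (18.6395 + 64.9372) = 149.8106 / 83.5767 = 1.79249

1.79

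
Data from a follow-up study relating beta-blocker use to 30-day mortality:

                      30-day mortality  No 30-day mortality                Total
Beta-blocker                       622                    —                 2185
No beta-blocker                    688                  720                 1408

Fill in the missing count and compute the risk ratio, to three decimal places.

The missing cell is in the exposed row: 2185 − 622 = 1563.
So a = 622, b = 1563, c = 688, d = 720.
RR = [a/(a+b)] / [c/(c+d)] = (622/2185) / (688/1408) = 0.28467/0.48864 = 0.58258

0.583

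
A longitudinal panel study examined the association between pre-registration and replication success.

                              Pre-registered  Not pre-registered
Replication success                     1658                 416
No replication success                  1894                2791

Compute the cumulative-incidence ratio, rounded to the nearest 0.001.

3.598

Reading the table with exposure as columns: a = 1658 (Pre-registered, case), b = 1894 (Pre-registered, non-case), c = 416 (Not pre-registered, case), d = 2791.
Risk in exposed = 1658/3552 = 0.46678; risk in unexposed = 416/3207 = 0.12972.
RR = 0.46678 / 0.12972 = 3.59846
The risk among the exposed is 3.60 times that among the unexposed.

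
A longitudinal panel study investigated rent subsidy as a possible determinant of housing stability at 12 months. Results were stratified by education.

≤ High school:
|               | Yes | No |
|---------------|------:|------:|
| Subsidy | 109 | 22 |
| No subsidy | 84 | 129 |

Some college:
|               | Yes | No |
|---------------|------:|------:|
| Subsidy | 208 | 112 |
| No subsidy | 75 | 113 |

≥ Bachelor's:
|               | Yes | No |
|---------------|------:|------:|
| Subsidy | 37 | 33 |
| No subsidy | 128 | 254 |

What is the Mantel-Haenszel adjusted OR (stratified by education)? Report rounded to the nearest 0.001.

3.454

OR_MH = Σ(aᵢdᵢ/nᵢ) / Σ(bᵢcᵢ/nᵢ), where nᵢ is the stratum total.
Stratum 1 (≤ High school): n = 344; a·d/n = 109·129/344 = 40.8750; b·c/n = 22·84/344 = 5.3721
Stratum 2 (Some college): n = 508; a·d/n = 208·113/508 = 46.2677; b·c/n = 112·75/508 = 16.5354
Stratum 3 (≥ Bachelor's): n = 452; a·d/n = 37·254/452 = 20.7920; b·c/n = 33·128/452 = 9.3451
OR_MH = (40.8750 + 46.2677 + 20.7920) / (5.3721 + 16.5354 + 9.3451) = 107.9348 / 31.2527 = 3.45362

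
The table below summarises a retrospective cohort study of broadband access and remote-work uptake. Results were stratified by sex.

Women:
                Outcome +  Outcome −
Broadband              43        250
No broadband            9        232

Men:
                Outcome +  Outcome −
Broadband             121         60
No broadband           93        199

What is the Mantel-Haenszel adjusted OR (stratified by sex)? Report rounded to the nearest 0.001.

OR_MH = Σ(aᵢdᵢ/nᵢ) / Σ(bᵢcᵢ/nᵢ), where nᵢ is the stratum total.
Stratum 1 (Women): n = 534; a·d/n = 43·232/534 = 18.6816; b·c/n = 250·9/534 = 4.2135
Stratum 2 (Men): n = 473; a·d/n = 121·199/473 = 50.9070; b·c/n = 60·93/473 = 11.7970
OR_MH = (18.6816 + 50.9070) / (4.2135 + 11.7970) = 69.5886 / 16.0105 = 4.34643

4.346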